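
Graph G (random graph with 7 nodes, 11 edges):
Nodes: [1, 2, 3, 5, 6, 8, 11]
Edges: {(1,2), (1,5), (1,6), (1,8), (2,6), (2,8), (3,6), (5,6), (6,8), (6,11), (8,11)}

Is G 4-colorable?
Yes, G is 4-colorable

A valid 4-coloring: color 1: [6]; color 2: [1, 3, 11]; color 3: [5, 8]; color 4: [2].
(χ(G) = 4 ≤ 4.)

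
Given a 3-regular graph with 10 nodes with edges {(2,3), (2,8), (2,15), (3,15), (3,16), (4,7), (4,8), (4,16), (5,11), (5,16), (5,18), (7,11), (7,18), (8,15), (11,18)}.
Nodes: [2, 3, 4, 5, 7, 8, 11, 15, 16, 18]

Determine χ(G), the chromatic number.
Clique number ω(G) = 3 (lower bound: χ ≥ ω).
The clique on [2, 8, 15] has size 3, forcing χ ≥ 3, and the coloring below uses 3 colors, so χ(G) = 3.
A valid 3-coloring: color 1: [4, 15, 18]; color 2: [3, 5, 7, 8]; color 3: [2, 11, 16].

χ(G) = 3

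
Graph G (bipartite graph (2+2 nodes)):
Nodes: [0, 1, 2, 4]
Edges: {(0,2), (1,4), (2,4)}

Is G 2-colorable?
Yes, G is 2-colorable

A valid 2-coloring: color 1: [0, 4]; color 2: [1, 2].
(χ(G) = 2 ≤ 2.)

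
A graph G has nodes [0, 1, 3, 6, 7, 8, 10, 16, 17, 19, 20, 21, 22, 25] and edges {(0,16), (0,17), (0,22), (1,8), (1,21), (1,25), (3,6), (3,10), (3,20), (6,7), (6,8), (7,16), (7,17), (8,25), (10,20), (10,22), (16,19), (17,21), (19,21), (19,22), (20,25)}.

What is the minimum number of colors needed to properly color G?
Clique number ω(G) = 3 (lower bound: χ ≥ ω).
The clique on [1, 8, 25] has size 3, forcing χ ≥ 3, and the coloring below uses 3 colors, so χ(G) = 3.
A valid 3-coloring: color 1: [8, 16, 20, 21, 22]; color 2: [6, 10, 17, 19, 25]; color 3: [0, 1, 3, 7].

χ(G) = 3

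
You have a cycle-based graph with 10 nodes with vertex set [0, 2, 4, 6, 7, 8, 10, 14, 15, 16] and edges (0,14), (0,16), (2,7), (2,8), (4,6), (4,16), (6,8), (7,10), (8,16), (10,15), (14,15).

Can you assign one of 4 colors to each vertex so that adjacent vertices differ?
Yes, G is 4-colorable

A valid 4-coloring: color 1: [0, 4, 7, 8, 15]; color 2: [2, 6, 10, 14, 16].
(χ(G) = 2 ≤ 4.)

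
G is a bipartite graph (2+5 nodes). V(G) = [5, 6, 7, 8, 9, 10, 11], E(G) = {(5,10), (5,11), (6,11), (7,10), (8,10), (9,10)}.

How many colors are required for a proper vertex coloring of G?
χ(G) = 2

Clique number ω(G) = 2 (lower bound: χ ≥ ω).
The graph is bipartite (no odd cycle), so 2 colors suffice: χ(G) = 2.
A valid 2-coloring: color 1: [10, 11]; color 2: [5, 6, 7, 8, 9].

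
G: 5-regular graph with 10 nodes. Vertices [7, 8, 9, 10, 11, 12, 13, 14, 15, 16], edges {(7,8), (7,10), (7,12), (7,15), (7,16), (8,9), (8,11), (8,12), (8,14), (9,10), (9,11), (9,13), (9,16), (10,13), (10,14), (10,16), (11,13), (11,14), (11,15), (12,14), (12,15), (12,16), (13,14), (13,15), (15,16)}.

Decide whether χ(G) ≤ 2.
No, G is not 2-colorable

The clique on vertices [7, 12, 15, 16] has size 4 > 2, so it alone needs 4 colors.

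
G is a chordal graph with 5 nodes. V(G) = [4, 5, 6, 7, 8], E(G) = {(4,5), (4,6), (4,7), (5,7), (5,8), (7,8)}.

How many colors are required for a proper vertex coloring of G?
χ(G) = 3

Clique number ω(G) = 3 (lower bound: χ ≥ ω).
The clique on [5, 7, 8] has size 3, forcing χ ≥ 3, and the coloring below uses 3 colors, so χ(G) = 3.
A valid 3-coloring: color 1: [6, 7]; color 2: [4, 8]; color 3: [5].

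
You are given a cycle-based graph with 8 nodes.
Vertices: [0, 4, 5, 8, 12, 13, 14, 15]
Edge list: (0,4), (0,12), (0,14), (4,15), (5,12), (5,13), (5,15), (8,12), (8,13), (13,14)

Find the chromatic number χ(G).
χ(G) = 3

Clique number ω(G) = 2 (lower bound: χ ≥ ω).
Odd cycle [12, 8, 13, 14, 0] needs 3 colors (χ ≥ 3).
The coloring below uses 3 colors, so χ(G) = 3.
A valid 3-coloring: color 1: [0, 5, 8]; color 2: [4, 12, 13]; color 3: [14, 15].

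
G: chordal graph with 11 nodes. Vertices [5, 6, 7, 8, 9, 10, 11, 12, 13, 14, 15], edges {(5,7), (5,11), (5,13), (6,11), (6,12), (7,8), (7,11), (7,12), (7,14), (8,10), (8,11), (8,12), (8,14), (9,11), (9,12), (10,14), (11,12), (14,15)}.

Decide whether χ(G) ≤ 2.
No, G is not 2-colorable

The clique on vertices [7, 8, 11, 12] has size 4 > 2, so it alone needs 4 colors.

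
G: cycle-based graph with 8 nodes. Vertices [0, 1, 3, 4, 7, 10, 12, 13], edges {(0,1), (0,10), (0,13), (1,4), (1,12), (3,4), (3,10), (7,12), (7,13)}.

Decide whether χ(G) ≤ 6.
A valid 6-coloring: color 1: [1, 3, 13]; color 2: [0, 4, 7]; color 3: [10, 12].
(χ(G) = 3 ≤ 6.)

Yes, G is 6-colorable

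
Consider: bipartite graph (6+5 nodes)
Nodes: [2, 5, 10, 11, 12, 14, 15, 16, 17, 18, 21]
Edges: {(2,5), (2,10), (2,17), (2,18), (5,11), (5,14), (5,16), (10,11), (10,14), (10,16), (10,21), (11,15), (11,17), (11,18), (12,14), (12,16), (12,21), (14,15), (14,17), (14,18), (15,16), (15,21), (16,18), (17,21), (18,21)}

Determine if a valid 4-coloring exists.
A valid 4-coloring: color 1: [2, 11, 14, 16, 21]; color 2: [5, 10, 12, 15, 17, 18].
(χ(G) = 2 ≤ 4.)

Yes, G is 4-colorable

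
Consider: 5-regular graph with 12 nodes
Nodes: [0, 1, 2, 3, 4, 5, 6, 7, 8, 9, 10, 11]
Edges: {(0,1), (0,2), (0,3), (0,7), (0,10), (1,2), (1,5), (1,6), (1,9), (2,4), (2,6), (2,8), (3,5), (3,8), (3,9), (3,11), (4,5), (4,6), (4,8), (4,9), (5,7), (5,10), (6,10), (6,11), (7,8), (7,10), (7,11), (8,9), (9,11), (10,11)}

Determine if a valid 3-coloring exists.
Suppose a proper 3-coloring c exists. The clique [0, 1, 2] takes 3 distinct colors; by symmetry let c(0) = 1, c(1) = 2, c(2) = 3.
- Vertex 6: neighbors [1, 2] already have colors [2, 3] ⇒ c(6) = 1.
- Vertex 4: neighbors [6, 2] already have colors [1, 3] ⇒ c(4) = 2.
- Vertex 8: neighbors [4, 2] already have colors [2, 3] ⇒ c(8) = 1.
- Vertex 9: neighbors [8, 1] already have colors [1, 2] ⇒ c(9) = 3.
- Vertex 11: neighbors [6, 9] already have colors [1, 3] ⇒ c(11) = 2.
- Vertex 3: neighbors [0, 11, 9] already have colors [1, 2, 3] — all 3 colors blocked. Contradiction.
The forced assignments end in a contradiction, so G has no proper 3-coloring (χ ≥ 4).

No, G is not 3-colorable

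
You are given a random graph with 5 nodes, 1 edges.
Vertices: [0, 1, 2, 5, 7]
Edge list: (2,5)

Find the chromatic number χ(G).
χ(G) = 2

Clique number ω(G) = 2 (lower bound: χ ≥ ω).
The graph is bipartite (no odd cycle), so 2 colors suffice: χ(G) = 2.
A valid 2-coloring: color 1: [0, 1, 5, 7]; color 2: [2].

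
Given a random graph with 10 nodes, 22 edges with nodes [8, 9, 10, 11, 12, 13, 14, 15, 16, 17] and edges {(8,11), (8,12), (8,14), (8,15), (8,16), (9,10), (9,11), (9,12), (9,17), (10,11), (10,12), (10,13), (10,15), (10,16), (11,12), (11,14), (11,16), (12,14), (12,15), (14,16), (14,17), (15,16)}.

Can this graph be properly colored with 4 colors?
Yes, G is 4-colorable

A valid 4-coloring: color 1: [10, 14]; color 2: [12, 13, 16, 17]; color 3: [11, 15]; color 4: [8, 9].
(χ(G) = 4 ≤ 4.)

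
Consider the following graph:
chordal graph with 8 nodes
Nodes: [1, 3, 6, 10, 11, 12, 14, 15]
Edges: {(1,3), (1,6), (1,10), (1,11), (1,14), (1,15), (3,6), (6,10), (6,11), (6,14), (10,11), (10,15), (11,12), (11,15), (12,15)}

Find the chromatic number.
χ(G) = 4

Clique number ω(G) = 4 (lower bound: χ ≥ ω).
The clique on [1, 6, 10, 11] has size 4, forcing χ ≥ 4, and the coloring below uses 4 colors, so χ(G) = 4.
A valid 4-coloring: color 1: [1, 12]; color 2: [3, 11, 14]; color 3: [6, 15]; color 4: [10].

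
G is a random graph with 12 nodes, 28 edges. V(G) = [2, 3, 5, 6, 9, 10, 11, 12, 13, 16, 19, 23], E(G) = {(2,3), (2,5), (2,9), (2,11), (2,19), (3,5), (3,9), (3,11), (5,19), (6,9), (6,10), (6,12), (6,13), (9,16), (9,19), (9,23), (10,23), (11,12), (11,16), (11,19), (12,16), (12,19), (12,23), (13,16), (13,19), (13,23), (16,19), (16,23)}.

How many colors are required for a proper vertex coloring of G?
χ(G) = 4

Clique number ω(G) = 4 (lower bound: χ ≥ ω).
The clique on [11, 12, 16, 19] has size 4, forcing χ ≥ 4, and the coloring below uses 4 colors, so χ(G) = 4.
A valid 4-coloring: color 1: [3, 6, 19, 23]; color 2: [5, 9, 10, 11, 13]; color 3: [2, 16]; color 4: [12].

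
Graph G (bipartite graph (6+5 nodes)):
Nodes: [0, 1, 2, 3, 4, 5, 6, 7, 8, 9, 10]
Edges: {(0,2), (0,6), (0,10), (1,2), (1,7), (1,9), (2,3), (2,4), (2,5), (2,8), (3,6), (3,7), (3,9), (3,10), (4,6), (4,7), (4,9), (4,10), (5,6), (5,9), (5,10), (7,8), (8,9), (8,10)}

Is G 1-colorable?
Edge (0,2) forces its endpoints to differ, so 1 color is not enough.

No, G is not 1-colorable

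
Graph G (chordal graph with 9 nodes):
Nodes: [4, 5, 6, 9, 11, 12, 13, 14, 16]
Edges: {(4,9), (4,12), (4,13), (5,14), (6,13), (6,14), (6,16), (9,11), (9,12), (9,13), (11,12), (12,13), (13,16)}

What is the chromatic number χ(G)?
χ(G) = 4

Clique number ω(G) = 4 (lower bound: χ ≥ ω).
The clique on [4, 9, 12, 13] has size 4, forcing χ ≥ 4, and the coloring below uses 4 colors, so χ(G) = 4.
A valid 4-coloring: color 1: [11, 13, 14]; color 2: [5, 6, 12]; color 3: [9, 16]; color 4: [4].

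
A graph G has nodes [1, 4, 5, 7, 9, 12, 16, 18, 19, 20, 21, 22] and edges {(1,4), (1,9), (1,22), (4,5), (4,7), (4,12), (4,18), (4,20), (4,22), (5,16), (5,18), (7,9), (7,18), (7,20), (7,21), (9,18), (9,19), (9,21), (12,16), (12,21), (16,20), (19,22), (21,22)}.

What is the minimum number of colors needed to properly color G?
Clique number ω(G) = 3 (lower bound: χ ≥ ω).
The clique on [1, 4, 22] has size 3, forcing χ ≥ 3, and the coloring below uses 3 colors, so χ(G) = 3.
A valid 3-coloring: color 1: [4, 9, 16]; color 2: [5, 7, 12, 22]; color 3: [1, 18, 19, 20, 21].

χ(G) = 3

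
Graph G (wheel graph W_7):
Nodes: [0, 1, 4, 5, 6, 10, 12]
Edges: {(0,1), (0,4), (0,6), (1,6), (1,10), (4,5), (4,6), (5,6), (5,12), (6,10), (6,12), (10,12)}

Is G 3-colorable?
Yes, G is 3-colorable

A valid 3-coloring: color 1: [6]; color 2: [0, 5, 10]; color 3: [1, 4, 12].
(χ(G) = 3 ≤ 3.)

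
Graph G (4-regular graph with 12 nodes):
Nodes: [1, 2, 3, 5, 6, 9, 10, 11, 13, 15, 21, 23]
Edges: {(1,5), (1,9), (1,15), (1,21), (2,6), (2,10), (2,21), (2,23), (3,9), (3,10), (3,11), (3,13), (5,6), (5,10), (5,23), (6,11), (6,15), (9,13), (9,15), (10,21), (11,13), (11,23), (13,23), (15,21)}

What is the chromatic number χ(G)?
Clique number ω(G) = 3 (lower bound: χ ≥ ω).
Suppose a proper 3-coloring c exists. The clique [1, 9, 15] takes 3 distinct colors; by symmetry let c(1) = 1, c(9) = 2, c(15) = 3.
- Vertex 21: neighbors [1, 15] already have colors [1, 3] ⇒ c(21) = 2.
- Vertex 2: neighbors [21] already have colors [2]; try each remaining color.
- Case c(2) = 1:
  - Vertex 6: neighbors [2, 15] already have colors [1, 3] ⇒ c(6) = 2.
  - Vertex 5: neighbors [1, 6] already have colors [1, 2] ⇒ c(5) = 3.
  - Vertex 10: neighbors [2, 21, 5] already have colors [1, 2, 3] — all 3 colors blocked. Contradiction.
- Case c(2) = 3:
  - Vertex 10: neighbors [21, 2] already have colors [2, 3] ⇒ c(10) = 1.
  - Vertex 3: neighbors [10, 9] already have colors [1, 2] ⇒ c(3) = 3.
  - Vertex 13: neighbors [9, 3] already have colors [2, 3] ⇒ c(13) = 1.
  - Vertex 11: neighbors [13, 3] already have colors [1, 3] ⇒ c(11) = 2.
  - Vertex 23: neighbors [13, 11, 2] already have colors [1, 2, 3] — all 3 colors blocked. Contradiction.
Every case ends in a contradiction, so G has no proper 3-coloring (χ ≥ 4).
The coloring below uses 4 colors, so χ(G) = 4.
A valid 4-coloring: color 1: [2, 3, 5, 15]; color 2: [1, 6, 10, 13]; color 3: [9, 21, 23]; color 4: [11].

χ(G) = 4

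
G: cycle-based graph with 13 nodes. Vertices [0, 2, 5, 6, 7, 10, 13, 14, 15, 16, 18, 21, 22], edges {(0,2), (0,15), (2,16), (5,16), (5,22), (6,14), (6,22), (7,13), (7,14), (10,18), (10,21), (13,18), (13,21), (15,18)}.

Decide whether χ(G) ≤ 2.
No, G is not 2-colorable

Odd cycle [15, 0, 2, 16, 5, 22, 6, 14, 7, 13, 21, 10, 18] needs 3 colors (χ ≥ 3).
Hence χ(G) ≥ 3 > 2, so no proper 2-coloring exists.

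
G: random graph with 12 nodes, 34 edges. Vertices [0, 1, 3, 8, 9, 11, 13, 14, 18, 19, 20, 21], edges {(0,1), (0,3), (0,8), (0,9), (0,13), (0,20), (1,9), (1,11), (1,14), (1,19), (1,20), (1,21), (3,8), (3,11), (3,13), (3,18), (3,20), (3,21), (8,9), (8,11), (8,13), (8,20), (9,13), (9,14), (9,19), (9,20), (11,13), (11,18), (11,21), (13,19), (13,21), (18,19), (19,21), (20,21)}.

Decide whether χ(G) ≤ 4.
Suppose a proper 4-coloring c exists. The clique [0, 1, 9, 20] takes 4 distinct colors; by symmetry let c(0) = 1, c(1) = 2, c(9) = 3, c(20) = 4.
- Vertex 8: neighbors [0, 9, 20] already have colors [1, 3, 4] ⇒ c(8) = 2.
- Vertex 3: neighbors [0, 8, 20] already have colors [1, 2, 4] ⇒ c(3) = 3.
- Vertex 13: neighbors [0, 8, 3] already have colors [1, 2, 3] ⇒ c(13) = 4.
- Vertex 11: neighbors [1, 3, 13] already have colors [2, 3, 4] ⇒ c(11) = 1.
- Vertex 21: neighbors [11, 1, 3, 13] already have colors [1, 2, 3, 4] — all 4 colors blocked. Contradiction.
The forced assignments end in a contradiction, so G has no proper 4-coloring (χ ≥ 5).

No, G is not 4-colorable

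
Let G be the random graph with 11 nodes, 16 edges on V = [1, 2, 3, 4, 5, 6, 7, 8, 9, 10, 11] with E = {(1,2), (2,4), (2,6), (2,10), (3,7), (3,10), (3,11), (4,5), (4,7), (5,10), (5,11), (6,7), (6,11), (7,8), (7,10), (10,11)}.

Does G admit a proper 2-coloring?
The clique on vertices [5, 10, 11] has size 3 > 2, so it alone needs 3 colors.

No, G is not 2-colorable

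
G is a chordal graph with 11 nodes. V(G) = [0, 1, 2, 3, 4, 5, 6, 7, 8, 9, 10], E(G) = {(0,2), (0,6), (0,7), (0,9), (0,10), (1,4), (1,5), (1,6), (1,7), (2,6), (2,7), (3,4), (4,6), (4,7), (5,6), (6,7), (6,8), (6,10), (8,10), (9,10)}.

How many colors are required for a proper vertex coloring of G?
χ(G) = 4

Clique number ω(G) = 4 (lower bound: χ ≥ ω).
The clique on [0, 2, 6, 7] has size 4, forcing χ ≥ 4, and the coloring below uses 4 colors, so χ(G) = 4.
A valid 4-coloring: color 1: [3, 6, 9]; color 2: [5, 7, 10]; color 3: [0, 1, 8]; color 4: [2, 4].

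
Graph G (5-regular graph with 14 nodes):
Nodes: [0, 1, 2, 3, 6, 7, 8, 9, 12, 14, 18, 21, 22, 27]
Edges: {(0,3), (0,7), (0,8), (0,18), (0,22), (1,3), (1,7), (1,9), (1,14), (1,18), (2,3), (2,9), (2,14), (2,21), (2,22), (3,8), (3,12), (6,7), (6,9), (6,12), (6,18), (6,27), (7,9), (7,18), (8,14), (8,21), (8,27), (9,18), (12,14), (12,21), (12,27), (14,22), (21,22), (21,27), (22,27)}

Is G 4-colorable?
Yes, G is 4-colorable

A valid 4-coloring: color 1: [3, 7, 22]; color 2: [2, 8, 12, 18]; color 3: [0, 9, 14, 27]; color 4: [1, 6, 21].
(χ(G) = 4 ≤ 4.)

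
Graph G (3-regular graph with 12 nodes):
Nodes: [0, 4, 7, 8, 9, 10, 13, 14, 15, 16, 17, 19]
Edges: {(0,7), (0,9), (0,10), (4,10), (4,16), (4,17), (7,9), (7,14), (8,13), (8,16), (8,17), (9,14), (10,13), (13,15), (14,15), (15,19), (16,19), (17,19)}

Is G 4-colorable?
A valid 4-coloring: color 1: [0, 13, 14, 16, 17]; color 2: [4, 7, 8, 19]; color 3: [9, 10, 15].
(χ(G) = 3 ≤ 4.)

Yes, G is 4-colorable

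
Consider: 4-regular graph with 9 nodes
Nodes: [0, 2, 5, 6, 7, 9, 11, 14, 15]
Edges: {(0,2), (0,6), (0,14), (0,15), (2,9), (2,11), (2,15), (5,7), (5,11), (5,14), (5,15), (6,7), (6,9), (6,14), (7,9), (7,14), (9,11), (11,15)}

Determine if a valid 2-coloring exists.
No, G is not 2-colorable

The clique on vertices [0, 2, 15] has size 3 > 2, so it alone needs 3 colors.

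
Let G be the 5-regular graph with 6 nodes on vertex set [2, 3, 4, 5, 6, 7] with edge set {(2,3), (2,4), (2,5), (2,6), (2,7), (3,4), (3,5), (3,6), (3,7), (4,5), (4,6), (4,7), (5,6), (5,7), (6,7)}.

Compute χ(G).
Clique number ω(G) = 6 (lower bound: χ ≥ ω).
The clique on [2, 3, 4, 5, 6, 7] has size 6, forcing χ ≥ 6, and the coloring below uses 6 colors, so χ(G) = 6.
A valid 6-coloring: color 1: [7]; color 2: [6]; color 3: [4]; color 4: [3]; color 5: [2]; color 6: [5].

χ(G) = 6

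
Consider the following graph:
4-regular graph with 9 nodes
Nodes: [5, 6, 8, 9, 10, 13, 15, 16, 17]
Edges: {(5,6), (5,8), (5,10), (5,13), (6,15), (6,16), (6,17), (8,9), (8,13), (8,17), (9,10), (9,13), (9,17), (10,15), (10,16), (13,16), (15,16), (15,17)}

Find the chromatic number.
χ(G) = 4

Clique number ω(G) = 3 (lower bound: χ ≥ ω).
Suppose a proper 3-coloring c exists. The clique [5, 8, 13] takes 3 distinct colors; by symmetry let c(5) = 1, c(8) = 2, c(13) = 3.
- Vertex 9: neighbors [8, 13] already have colors [2, 3] ⇒ c(9) = 1.
- Vertex 17: neighbors [9, 8] already have colors [1, 2] ⇒ c(17) = 3.
- Vertex 6: neighbors [5, 17] already have colors [1, 3] ⇒ c(6) = 2.
- Vertex 15: neighbors [6, 17] already have colors [2, 3] ⇒ c(15) = 1.
- Vertex 16: neighbors [15, 6, 13] already have colors [1, 2, 3] — all 3 colors blocked. Contradiction.
The forced assignments end in a contradiction, so G has no proper 3-coloring (χ ≥ 4).
The coloring below uses 4 colors, so χ(G) = 4.
A valid 4-coloring: color 1: [6, 8, 10]; color 2: [5, 9, 15]; color 3: [13, 17]; color 4: [16].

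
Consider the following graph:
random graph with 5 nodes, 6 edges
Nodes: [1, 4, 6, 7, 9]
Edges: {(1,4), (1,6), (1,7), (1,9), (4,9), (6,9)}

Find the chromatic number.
Clique number ω(G) = 3 (lower bound: χ ≥ ω).
The clique on [1, 4, 9] has size 3, forcing χ ≥ 3, and the coloring below uses 3 colors, so χ(G) = 3.
A valid 3-coloring: color 1: [1]; color 2: [7, 9]; color 3: [4, 6].

χ(G) = 3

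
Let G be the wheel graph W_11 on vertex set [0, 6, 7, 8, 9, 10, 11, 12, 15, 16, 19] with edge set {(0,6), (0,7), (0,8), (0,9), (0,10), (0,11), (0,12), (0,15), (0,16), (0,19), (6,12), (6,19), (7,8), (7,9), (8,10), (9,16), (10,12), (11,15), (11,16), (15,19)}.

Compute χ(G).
Clique number ω(G) = 3 (lower bound: χ ≥ ω).
The clique on [0, 6, 19] has size 3, forcing χ ≥ 3, and the coloring below uses 3 colors, so χ(G) = 3.
A valid 3-coloring: color 1: [0]; color 2: [6, 7, 10, 15, 16]; color 3: [8, 9, 11, 12, 19].

χ(G) = 3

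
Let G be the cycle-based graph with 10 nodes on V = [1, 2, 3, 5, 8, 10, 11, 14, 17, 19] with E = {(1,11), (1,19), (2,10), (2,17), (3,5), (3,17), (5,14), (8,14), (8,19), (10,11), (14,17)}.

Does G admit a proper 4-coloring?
A valid 4-coloring: color 1: [1, 5, 8, 10, 17]; color 2: [2, 3, 11, 14, 19].
(χ(G) = 2 ≤ 4.)

Yes, G is 4-colorable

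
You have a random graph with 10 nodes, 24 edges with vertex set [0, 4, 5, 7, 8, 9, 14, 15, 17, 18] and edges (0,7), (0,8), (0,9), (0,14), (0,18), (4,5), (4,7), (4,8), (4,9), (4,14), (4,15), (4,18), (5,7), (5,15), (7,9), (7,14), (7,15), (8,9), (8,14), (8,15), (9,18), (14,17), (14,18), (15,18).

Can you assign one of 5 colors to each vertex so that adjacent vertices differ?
A valid 5-coloring: color 1: [0, 4, 17]; color 2: [9, 14, 15]; color 3: [7, 8, 18]; color 4: [5].
(χ(G) = 4 ≤ 5.)

Yes, G is 5-colorable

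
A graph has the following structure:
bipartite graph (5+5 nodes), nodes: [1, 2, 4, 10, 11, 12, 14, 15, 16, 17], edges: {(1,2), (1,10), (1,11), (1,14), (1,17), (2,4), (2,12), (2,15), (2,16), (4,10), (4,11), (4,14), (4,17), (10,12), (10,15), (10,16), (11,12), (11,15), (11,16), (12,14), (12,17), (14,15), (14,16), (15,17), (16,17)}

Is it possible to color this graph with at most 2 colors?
A valid 2-coloring: color 1: [1, 4, 12, 15, 16]; color 2: [2, 10, 11, 14, 17].
(χ(G) = 2 ≤ 2.)

Yes, G is 2-colorable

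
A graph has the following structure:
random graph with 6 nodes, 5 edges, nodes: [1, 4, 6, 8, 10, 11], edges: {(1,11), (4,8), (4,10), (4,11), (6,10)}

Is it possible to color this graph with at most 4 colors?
A valid 4-coloring: color 1: [1, 4, 6]; color 2: [8, 10, 11].
(χ(G) = 2 ≤ 4.)

Yes, G is 4-colorable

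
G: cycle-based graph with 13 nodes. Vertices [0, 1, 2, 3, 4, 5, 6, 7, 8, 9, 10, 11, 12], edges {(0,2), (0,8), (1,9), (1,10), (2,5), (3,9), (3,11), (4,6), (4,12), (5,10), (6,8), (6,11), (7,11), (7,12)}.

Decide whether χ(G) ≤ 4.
A valid 4-coloring: color 1: [0, 1, 3, 5, 6, 12]; color 2: [2, 4, 8, 9, 10, 11]; color 3: [7].
(χ(G) = 3 ≤ 4.)

Yes, G is 4-colorable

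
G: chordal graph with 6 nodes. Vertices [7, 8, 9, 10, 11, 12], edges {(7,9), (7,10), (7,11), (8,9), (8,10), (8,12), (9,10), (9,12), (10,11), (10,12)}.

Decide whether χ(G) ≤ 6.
A valid 6-coloring: color 1: [10]; color 2: [9, 11]; color 3: [7, 8]; color 4: [12].
(χ(G) = 4 ≤ 6.)

Yes, G is 6-colorable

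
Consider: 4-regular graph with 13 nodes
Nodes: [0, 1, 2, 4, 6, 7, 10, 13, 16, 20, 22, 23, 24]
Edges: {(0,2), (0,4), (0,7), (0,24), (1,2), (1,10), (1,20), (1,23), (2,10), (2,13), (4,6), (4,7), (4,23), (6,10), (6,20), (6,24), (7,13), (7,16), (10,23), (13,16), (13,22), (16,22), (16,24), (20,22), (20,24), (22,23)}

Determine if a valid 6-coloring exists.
Yes, G is 6-colorable

A valid 6-coloring: color 1: [2, 7, 20, 23]; color 2: [4, 10, 22, 24]; color 3: [0, 1, 6, 13]; color 4: [16].
(χ(G) = 4 ≤ 6.)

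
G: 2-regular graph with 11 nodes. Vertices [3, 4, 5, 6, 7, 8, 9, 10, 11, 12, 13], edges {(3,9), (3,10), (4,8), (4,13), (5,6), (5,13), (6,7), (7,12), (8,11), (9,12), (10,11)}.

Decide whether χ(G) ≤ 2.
No, G is not 2-colorable

Odd cycle [4, 8, 11, 10, 3, 9, 12, 7, 6, 5, 13] needs 3 colors (χ ≥ 3).
Hence χ(G) ≥ 3 > 2, so no proper 2-coloring exists.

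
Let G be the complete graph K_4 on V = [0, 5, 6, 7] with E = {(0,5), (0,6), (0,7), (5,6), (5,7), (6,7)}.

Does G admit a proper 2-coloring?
The clique on vertices [0, 5, 6, 7] has size 4 > 2, so it alone needs 4 colors.

No, G is not 2-colorable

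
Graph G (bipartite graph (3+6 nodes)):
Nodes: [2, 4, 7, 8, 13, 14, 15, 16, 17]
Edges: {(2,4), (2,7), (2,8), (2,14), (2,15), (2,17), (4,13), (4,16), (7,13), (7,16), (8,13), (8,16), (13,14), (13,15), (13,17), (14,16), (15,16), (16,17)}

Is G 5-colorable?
Yes, G is 5-colorable

A valid 5-coloring: color 1: [2, 13, 16]; color 2: [4, 7, 8, 14, 15, 17].
(χ(G) = 2 ≤ 5.)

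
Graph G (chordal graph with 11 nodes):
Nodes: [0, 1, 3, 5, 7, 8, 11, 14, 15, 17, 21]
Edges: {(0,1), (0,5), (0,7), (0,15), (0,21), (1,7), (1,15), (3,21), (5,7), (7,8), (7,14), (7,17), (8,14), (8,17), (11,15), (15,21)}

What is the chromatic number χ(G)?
χ(G) = 3

Clique number ω(G) = 3 (lower bound: χ ≥ ω).
The clique on [0, 1, 7] has size 3, forcing χ ≥ 3, and the coloring below uses 3 colors, so χ(G) = 3.
A valid 3-coloring: color 1: [3, 7, 15]; color 2: [0, 8, 11]; color 3: [1, 5, 14, 17, 21].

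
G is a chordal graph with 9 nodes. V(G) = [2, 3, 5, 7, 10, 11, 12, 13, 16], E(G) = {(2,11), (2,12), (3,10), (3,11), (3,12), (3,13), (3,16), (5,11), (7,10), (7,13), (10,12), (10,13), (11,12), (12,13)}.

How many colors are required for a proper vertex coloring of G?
χ(G) = 4

Clique number ω(G) = 4 (lower bound: χ ≥ ω).
The clique on [3, 10, 12, 13] has size 4, forcing χ ≥ 4, and the coloring below uses 4 colors, so χ(G) = 4.
A valid 4-coloring: color 1: [5, 7, 12, 16]; color 2: [2, 3]; color 3: [11, 13]; color 4: [10].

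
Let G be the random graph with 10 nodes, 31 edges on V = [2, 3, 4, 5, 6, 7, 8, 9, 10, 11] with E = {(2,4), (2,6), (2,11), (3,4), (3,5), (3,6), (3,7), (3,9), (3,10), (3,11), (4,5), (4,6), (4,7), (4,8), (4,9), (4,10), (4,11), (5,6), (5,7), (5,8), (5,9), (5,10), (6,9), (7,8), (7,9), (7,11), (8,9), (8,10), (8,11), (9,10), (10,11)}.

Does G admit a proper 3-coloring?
The clique on vertices [4, 5, 8, 9, 10] has size 5 > 3, so it alone needs 5 colors.

No, G is not 3-colorable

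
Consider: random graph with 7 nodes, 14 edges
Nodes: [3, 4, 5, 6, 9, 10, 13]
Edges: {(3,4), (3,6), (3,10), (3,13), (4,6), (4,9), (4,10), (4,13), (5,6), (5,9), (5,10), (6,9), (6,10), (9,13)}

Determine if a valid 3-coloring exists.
No, G is not 3-colorable

The clique on vertices [3, 4, 6, 10] has size 4 > 3, so it alone needs 4 colors.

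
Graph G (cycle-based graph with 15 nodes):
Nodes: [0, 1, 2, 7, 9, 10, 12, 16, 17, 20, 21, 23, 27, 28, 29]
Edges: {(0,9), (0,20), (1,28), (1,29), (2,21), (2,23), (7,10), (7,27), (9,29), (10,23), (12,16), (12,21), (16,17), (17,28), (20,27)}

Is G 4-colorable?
Yes, G is 4-colorable

A valid 4-coloring: color 1: [1, 2, 9, 10, 12, 17, 27]; color 2: [7, 16, 20, 21, 23, 28, 29]; color 3: [0].
(χ(G) = 3 ≤ 4.)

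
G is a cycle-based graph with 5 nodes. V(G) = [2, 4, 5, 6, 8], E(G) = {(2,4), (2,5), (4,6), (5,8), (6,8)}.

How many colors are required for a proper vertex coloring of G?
χ(G) = 3

Clique number ω(G) = 2 (lower bound: χ ≥ ω).
Odd cycle [4, 6, 8, 5, 2] needs 3 colors (χ ≥ 3).
The coloring below uses 3 colors, so χ(G) = 3.
A valid 3-coloring: color 1: [4, 5]; color 2: [2, 6]; color 3: [8].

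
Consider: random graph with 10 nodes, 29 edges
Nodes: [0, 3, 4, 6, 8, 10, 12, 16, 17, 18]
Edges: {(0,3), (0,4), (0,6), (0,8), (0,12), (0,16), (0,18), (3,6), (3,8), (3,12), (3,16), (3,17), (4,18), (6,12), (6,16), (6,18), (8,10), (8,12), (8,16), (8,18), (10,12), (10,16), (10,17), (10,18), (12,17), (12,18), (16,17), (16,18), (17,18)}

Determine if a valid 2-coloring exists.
No, G is not 2-colorable

The clique on vertices [0, 8, 16, 18] has size 4 > 2, so it alone needs 4 colors.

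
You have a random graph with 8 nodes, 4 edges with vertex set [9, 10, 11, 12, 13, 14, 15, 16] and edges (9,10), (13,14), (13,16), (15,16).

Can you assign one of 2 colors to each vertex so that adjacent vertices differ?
Yes, G is 2-colorable

A valid 2-coloring: color 1: [10, 11, 12, 13, 15]; color 2: [9, 14, 16].
(χ(G) = 2 ≤ 2.)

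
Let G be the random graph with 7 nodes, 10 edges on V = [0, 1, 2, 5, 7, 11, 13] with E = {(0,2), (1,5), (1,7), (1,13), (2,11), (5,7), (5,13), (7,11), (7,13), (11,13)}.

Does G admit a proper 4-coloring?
A valid 4-coloring: color 1: [2, 7]; color 2: [0, 13]; color 3: [5, 11]; color 4: [1].
(χ(G) = 4 ≤ 4.)

Yes, G is 4-colorable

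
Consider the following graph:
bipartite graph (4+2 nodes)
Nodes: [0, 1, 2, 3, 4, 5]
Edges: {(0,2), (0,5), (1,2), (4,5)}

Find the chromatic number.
χ(G) = 2

Clique number ω(G) = 2 (lower bound: χ ≥ ω).
The graph is bipartite (no odd cycle), so 2 colors suffice: χ(G) = 2.
A valid 2-coloring: color 1: [0, 1, 3, 4]; color 2: [2, 5].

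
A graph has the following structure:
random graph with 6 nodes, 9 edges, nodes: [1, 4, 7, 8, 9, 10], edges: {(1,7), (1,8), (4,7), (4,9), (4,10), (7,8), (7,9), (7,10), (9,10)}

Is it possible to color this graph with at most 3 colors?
No, G is not 3-colorable

The clique on vertices [4, 7, 9, 10] has size 4 > 3, so it alone needs 4 colors.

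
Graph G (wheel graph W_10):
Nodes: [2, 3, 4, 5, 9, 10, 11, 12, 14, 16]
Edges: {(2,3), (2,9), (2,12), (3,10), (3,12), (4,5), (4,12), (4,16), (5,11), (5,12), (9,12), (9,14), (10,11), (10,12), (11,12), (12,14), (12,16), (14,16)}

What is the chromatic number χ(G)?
χ(G) = 4

Clique number ω(G) = 3 (lower bound: χ ≥ ω).
Odd cycle [2, 9, 14, 16, 4, 5, 11, 10, 3] needs 3 colors (χ ≥ 3).
Vertex 12 is adjacent to every vertex of [2, 3, 4, 5, 9, 10, 11, 14, 16], which already need 3 colors among themselves, so 12 needs a new color (χ ≥ 4).
The coloring below uses 4 colors, so χ(G) = 4.
A valid 4-coloring: color 1: [12]; color 2: [2, 4, 10, 14]; color 3: [3, 5, 9, 16]; color 4: [11].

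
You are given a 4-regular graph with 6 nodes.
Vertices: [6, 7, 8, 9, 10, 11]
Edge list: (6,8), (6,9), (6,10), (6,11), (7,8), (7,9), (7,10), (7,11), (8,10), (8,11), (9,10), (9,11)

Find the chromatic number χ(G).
χ(G) = 3

Clique number ω(G) = 3 (lower bound: χ ≥ ω).
The clique on [6, 8, 10] has size 3, forcing χ ≥ 3, and the coloring below uses 3 colors, so χ(G) = 3.
A valid 3-coloring: color 1: [6, 7]; color 2: [8, 9]; color 3: [10, 11].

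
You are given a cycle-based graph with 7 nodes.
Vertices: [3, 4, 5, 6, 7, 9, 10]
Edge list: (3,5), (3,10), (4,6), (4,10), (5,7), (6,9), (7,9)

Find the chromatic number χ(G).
Clique number ω(G) = 2 (lower bound: χ ≥ ω).
Odd cycle [7, 5, 3, 10, 4, 6, 9] needs 3 colors (χ ≥ 3).
The coloring below uses 3 colors, so χ(G) = 3.
A valid 3-coloring: color 1: [3, 6, 7]; color 2: [5, 9, 10]; color 3: [4].

χ(G) = 3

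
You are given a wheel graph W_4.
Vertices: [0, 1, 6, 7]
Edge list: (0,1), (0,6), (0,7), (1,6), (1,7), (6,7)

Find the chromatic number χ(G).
Clique number ω(G) = 4 (lower bound: χ ≥ ω).
The clique on [0, 1, 6, 7] has size 4, forcing χ ≥ 4, and the coloring below uses 4 colors, so χ(G) = 4.
A valid 4-coloring: color 1: [1]; color 2: [6]; color 3: [7]; color 4: [0].

χ(G) = 4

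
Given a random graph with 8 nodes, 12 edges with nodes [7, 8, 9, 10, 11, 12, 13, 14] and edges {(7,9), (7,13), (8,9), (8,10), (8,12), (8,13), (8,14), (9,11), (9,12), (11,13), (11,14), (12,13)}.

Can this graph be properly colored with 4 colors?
Yes, G is 4-colorable

A valid 4-coloring: color 1: [7, 8, 11]; color 2: [9, 10, 13, 14]; color 3: [12].
(χ(G) = 3 ≤ 4.)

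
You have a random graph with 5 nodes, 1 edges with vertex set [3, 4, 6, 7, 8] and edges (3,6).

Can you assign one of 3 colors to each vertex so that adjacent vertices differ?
A valid 3-coloring: color 1: [3, 4, 7, 8]; color 2: [6].
(χ(G) = 2 ≤ 3.)

Yes, G is 3-colorable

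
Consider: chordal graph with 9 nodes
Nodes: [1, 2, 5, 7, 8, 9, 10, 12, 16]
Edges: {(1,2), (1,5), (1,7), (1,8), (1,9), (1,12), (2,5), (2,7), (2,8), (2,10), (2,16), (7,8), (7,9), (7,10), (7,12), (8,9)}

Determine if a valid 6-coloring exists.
Yes, G is 6-colorable

A valid 6-coloring: color 1: [1, 10, 16]; color 2: [5, 7]; color 3: [2, 9, 12]; color 4: [8].
(χ(G) = 4 ≤ 6.)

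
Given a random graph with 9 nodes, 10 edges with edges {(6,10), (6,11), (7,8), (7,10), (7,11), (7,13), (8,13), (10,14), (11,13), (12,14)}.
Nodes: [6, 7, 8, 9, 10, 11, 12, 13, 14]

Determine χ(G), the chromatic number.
χ(G) = 3

Clique number ω(G) = 3 (lower bound: χ ≥ ω).
The clique on [7, 8, 13] has size 3, forcing χ ≥ 3, and the coloring below uses 3 colors, so χ(G) = 3.
A valid 3-coloring: color 1: [6, 7, 9, 14]; color 2: [10, 12, 13]; color 3: [8, 11].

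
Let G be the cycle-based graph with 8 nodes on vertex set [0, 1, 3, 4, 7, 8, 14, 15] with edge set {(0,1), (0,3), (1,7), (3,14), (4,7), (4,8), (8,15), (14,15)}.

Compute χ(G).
χ(G) = 2

Clique number ω(G) = 2 (lower bound: χ ≥ ω).
The graph is bipartite (no odd cycle), so 2 colors suffice: χ(G) = 2.
A valid 2-coloring: color 1: [1, 3, 4, 15]; color 2: [0, 7, 8, 14].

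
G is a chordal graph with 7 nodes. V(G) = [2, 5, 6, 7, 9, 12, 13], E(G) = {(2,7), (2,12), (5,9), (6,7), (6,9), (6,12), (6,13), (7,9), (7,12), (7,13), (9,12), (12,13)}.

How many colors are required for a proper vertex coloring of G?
χ(G) = 4

Clique number ω(G) = 4 (lower bound: χ ≥ ω).
The clique on [6, 7, 9, 12] has size 4, forcing χ ≥ 4, and the coloring below uses 4 colors, so χ(G) = 4.
A valid 4-coloring: color 1: [5, 12]; color 2: [7]; color 3: [2, 6]; color 4: [9, 13].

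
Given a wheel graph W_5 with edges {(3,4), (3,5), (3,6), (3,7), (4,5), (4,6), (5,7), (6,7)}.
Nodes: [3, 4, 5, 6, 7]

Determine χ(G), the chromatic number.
χ(G) = 3

Clique number ω(G) = 3 (lower bound: χ ≥ ω).
The clique on [3, 4, 5] has size 3, forcing χ ≥ 3, and the coloring below uses 3 colors, so χ(G) = 3.
A valid 3-coloring: color 1: [3]; color 2: [5, 6]; color 3: [4, 7].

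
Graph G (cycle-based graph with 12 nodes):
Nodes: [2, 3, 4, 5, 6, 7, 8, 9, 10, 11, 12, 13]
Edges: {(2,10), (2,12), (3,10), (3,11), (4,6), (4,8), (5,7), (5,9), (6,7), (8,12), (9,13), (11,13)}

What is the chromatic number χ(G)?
χ(G) = 2

Clique number ω(G) = 2 (lower bound: χ ≥ ω).
The graph is bipartite (no odd cycle), so 2 colors suffice: χ(G) = 2.
A valid 2-coloring: color 1: [2, 3, 5, 6, 8, 13]; color 2: [4, 7, 9, 10, 11, 12].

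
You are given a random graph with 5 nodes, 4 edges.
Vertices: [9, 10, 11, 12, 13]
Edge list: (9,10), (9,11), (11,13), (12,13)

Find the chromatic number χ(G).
χ(G) = 2

Clique number ω(G) = 2 (lower bound: χ ≥ ω).
The graph is bipartite (no odd cycle), so 2 colors suffice: χ(G) = 2.
A valid 2-coloring: color 1: [9, 13]; color 2: [10, 11, 12].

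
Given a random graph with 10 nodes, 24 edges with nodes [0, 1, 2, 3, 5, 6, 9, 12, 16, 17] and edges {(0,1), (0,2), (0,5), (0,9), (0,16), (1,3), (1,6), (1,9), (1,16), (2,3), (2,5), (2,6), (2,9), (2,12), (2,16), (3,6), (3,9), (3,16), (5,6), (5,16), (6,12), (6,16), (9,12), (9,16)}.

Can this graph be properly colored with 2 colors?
The clique on vertices [0, 1, 9, 16] has size 4 > 2, so it alone needs 4 colors.

No, G is not 2-colorable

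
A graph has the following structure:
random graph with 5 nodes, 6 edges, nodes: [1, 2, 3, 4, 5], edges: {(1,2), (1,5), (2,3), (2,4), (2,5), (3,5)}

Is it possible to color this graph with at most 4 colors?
A valid 4-coloring: color 1: [2]; color 2: [4, 5]; color 3: [1, 3].
(χ(G) = 3 ≤ 4.)

Yes, G is 4-colorable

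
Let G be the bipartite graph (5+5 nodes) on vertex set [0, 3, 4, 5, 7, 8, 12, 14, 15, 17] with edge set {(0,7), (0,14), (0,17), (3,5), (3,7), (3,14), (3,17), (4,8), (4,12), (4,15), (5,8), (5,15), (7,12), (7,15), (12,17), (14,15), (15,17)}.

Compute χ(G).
Clique number ω(G) = 2 (lower bound: χ ≥ ω).
The graph is bipartite (no odd cycle), so 2 colors suffice: χ(G) = 2.
A valid 2-coloring: color 1: [0, 3, 8, 12, 15]; color 2: [4, 5, 7, 14, 17].

χ(G) = 2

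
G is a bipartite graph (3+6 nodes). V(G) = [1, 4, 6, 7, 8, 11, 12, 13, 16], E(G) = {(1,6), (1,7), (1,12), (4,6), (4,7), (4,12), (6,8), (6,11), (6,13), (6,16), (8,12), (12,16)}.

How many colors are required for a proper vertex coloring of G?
Clique number ω(G) = 2 (lower bound: χ ≥ ω).
The graph is bipartite (no odd cycle), so 2 colors suffice: χ(G) = 2.
A valid 2-coloring: color 1: [6, 7, 12]; color 2: [1, 4, 8, 11, 13, 16].

χ(G) = 2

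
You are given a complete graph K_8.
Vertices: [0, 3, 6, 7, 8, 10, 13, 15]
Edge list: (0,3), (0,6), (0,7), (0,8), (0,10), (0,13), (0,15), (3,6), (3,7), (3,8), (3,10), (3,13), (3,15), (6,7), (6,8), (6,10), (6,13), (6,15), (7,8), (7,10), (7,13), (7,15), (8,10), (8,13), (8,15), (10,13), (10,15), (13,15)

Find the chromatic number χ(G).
Clique number ω(G) = 8 (lower bound: χ ≥ ω).
The clique on [0, 3, 6, 7, 8, 10, 13, 15] has size 8, forcing χ ≥ 8, and the coloring below uses 8 colors, so χ(G) = 8.
A valid 8-coloring: color 1: [10]; color 2: [6]; color 3: [8]; color 4: [3]; color 5: [13]; color 6: [0]; color 7: [15]; color 8: [7].

χ(G) = 8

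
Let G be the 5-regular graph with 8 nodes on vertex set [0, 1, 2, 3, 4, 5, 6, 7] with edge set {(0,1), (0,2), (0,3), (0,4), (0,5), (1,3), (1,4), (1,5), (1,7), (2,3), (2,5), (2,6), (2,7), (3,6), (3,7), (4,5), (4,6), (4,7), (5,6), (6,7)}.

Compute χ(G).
Clique number ω(G) = 4 (lower bound: χ ≥ ω).
The clique on [0, 1, 4, 5] has size 4, forcing χ ≥ 4, and the coloring below uses 4 colors, so χ(G) = 4.
A valid 4-coloring: color 1: [3, 5]; color 2: [2, 4]; color 3: [1, 6]; color 4: [0, 7].

χ(G) = 4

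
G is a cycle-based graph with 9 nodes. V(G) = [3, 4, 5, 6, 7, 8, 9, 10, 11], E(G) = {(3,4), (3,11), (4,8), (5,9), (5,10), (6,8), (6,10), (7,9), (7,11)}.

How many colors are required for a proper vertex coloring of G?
Clique number ω(G) = 2 (lower bound: χ ≥ ω).
Odd cycle [6, 8, 4, 3, 11, 7, 9, 5, 10] needs 3 colors (χ ≥ 3).
The coloring below uses 3 colors, so χ(G) = 3.
A valid 3-coloring: color 1: [4, 5, 6, 11]; color 2: [3, 7, 8, 10]; color 3: [9].

χ(G) = 3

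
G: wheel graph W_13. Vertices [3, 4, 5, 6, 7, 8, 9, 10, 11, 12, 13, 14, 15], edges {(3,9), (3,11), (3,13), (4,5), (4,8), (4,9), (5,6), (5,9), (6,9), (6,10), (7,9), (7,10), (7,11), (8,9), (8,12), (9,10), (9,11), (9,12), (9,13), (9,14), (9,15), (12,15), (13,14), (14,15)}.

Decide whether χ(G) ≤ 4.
Yes, G is 4-colorable

A valid 4-coloring: color 1: [9]; color 2: [3, 4, 6, 7, 12, 14]; color 3: [5, 8, 10, 11, 13, 15].
(χ(G) = 3 ≤ 4.)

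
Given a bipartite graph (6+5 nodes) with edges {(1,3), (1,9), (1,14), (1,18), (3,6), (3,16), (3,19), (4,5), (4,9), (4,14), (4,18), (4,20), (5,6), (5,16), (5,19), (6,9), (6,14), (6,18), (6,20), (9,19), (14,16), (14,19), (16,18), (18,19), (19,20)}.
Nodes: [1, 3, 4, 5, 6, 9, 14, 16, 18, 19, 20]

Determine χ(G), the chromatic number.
Clique number ω(G) = 2 (lower bound: χ ≥ ω).
The graph is bipartite (no odd cycle), so 2 colors suffice: χ(G) = 2.
A valid 2-coloring: color 1: [1, 4, 6, 16, 19]; color 2: [3, 5, 9, 14, 18, 20].

χ(G) = 2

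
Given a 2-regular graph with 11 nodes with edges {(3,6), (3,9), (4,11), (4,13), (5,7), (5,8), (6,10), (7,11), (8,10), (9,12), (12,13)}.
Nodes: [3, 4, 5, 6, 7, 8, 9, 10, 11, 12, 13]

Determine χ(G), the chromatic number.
Clique number ω(G) = 2 (lower bound: χ ≥ ω).
Odd cycle [5, 8, 10, 6, 3, 9, 12, 13, 4, 11, 7] needs 3 colors (χ ≥ 3).
The coloring below uses 3 colors, so χ(G) = 3.
A valid 3-coloring: color 1: [5, 6, 9, 11, 13]; color 2: [3, 4, 7, 8, 12]; color 3: [10].

χ(G) = 3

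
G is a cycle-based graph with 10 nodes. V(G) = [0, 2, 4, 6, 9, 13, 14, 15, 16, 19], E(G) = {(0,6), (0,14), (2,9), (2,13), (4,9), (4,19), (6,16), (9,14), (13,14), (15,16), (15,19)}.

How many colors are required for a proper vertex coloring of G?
χ(G) = 2

Clique number ω(G) = 2 (lower bound: χ ≥ ω).
The graph is bipartite (no odd cycle), so 2 colors suffice: χ(G) = 2.
A valid 2-coloring: color 1: [0, 9, 13, 16, 19]; color 2: [2, 4, 6, 14, 15].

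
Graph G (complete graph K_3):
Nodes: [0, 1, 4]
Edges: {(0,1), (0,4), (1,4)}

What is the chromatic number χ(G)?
χ(G) = 3

Clique number ω(G) = 3 (lower bound: χ ≥ ω).
The clique on [0, 1, 4] has size 3, forcing χ ≥ 3, and the coloring below uses 3 colors, so χ(G) = 3.
A valid 3-coloring: color 1: [0]; color 2: [1]; color 3: [4].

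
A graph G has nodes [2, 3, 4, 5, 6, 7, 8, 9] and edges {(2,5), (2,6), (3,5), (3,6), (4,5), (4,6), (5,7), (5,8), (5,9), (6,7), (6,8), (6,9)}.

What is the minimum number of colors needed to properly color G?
Clique number ω(G) = 2 (lower bound: χ ≥ ω).
The graph is bipartite (no odd cycle), so 2 colors suffice: χ(G) = 2.
A valid 2-coloring: color 1: [5, 6]; color 2: [2, 3, 4, 7, 8, 9].

χ(G) = 2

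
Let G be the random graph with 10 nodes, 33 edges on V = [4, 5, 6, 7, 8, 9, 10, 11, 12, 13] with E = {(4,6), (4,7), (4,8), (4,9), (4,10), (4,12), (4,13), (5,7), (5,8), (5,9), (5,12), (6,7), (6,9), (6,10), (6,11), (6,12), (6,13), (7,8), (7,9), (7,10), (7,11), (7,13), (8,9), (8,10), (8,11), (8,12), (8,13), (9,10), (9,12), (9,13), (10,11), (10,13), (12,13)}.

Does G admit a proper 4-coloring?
No, G is not 4-colorable

The clique on vertices [4, 7, 8, 9, 10, 13] has size 6 > 4, so it alone needs 6 colors.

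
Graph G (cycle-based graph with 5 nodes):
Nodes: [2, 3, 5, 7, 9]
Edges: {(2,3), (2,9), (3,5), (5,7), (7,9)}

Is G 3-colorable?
A valid 3-coloring: color 1: [2, 5]; color 2: [3, 7]; color 3: [9].
(χ(G) = 3 ≤ 3.)

Yes, G is 3-colorable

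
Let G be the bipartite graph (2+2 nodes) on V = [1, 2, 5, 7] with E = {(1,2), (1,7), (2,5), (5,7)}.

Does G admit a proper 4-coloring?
A valid 4-coloring: color 1: [2, 7]; color 2: [1, 5].
(χ(G) = 2 ≤ 4.)

Yes, G is 4-colorable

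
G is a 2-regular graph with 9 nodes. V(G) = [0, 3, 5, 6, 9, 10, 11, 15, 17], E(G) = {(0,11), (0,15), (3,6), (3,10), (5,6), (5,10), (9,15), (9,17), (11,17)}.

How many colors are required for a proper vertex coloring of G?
Clique number ω(G) = 2 (lower bound: χ ≥ ω).
Odd cycle [11, 0, 15, 9, 17] needs 3 colors (χ ≥ 3).
The coloring below uses 3 colors, so χ(G) = 3.
A valid 3-coloring: color 1: [0, 3, 5, 9]; color 2: [6, 10, 15, 17]; color 3: [11].

χ(G) = 3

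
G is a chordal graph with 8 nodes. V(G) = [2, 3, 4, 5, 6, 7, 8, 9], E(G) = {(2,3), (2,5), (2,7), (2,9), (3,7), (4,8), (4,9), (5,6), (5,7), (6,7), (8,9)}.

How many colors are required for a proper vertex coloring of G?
Clique number ω(G) = 3 (lower bound: χ ≥ ω).
The clique on [4, 8, 9] has size 3, forcing χ ≥ 3, and the coloring below uses 3 colors, so χ(G) = 3.
A valid 3-coloring: color 1: [2, 4, 6]; color 2: [7, 9]; color 3: [3, 5, 8].

χ(G) = 3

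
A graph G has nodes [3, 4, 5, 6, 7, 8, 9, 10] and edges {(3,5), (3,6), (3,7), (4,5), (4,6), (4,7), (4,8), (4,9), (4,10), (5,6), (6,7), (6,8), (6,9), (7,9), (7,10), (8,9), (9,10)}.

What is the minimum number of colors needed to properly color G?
χ(G) = 4

Clique number ω(G) = 4 (lower bound: χ ≥ ω).
The clique on [4, 7, 9, 10] has size 4, forcing χ ≥ 4, and the coloring below uses 4 colors, so χ(G) = 4.
A valid 4-coloring: color 1: [3, 4]; color 2: [6, 10]; color 3: [5, 7, 8]; color 4: [9].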